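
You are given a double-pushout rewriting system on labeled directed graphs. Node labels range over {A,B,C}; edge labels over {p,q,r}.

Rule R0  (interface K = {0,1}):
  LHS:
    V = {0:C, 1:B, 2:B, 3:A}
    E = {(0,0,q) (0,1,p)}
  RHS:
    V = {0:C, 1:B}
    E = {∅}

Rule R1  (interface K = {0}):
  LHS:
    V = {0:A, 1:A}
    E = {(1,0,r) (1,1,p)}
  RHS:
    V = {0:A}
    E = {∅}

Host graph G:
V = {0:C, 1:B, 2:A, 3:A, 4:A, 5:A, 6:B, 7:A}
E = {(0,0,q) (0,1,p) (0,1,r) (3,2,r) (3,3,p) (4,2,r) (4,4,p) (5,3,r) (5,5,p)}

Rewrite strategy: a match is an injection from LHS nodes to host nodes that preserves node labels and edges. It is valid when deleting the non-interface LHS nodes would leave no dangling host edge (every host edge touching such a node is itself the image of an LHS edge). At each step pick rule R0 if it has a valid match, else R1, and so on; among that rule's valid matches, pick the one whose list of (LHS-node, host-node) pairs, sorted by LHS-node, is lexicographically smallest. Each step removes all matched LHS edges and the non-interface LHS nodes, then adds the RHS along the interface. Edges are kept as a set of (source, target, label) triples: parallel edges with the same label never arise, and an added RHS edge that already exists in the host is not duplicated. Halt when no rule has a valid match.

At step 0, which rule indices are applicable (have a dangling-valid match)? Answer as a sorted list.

Answer: [R0,R1]

Rewrite trace:
R0: 1 valid match — {0↦0, 1↦1, 2↦6, 3↦7}
R1: 2 valid matches — {0↦2, 1↦4}, {0↦3, 1↦5}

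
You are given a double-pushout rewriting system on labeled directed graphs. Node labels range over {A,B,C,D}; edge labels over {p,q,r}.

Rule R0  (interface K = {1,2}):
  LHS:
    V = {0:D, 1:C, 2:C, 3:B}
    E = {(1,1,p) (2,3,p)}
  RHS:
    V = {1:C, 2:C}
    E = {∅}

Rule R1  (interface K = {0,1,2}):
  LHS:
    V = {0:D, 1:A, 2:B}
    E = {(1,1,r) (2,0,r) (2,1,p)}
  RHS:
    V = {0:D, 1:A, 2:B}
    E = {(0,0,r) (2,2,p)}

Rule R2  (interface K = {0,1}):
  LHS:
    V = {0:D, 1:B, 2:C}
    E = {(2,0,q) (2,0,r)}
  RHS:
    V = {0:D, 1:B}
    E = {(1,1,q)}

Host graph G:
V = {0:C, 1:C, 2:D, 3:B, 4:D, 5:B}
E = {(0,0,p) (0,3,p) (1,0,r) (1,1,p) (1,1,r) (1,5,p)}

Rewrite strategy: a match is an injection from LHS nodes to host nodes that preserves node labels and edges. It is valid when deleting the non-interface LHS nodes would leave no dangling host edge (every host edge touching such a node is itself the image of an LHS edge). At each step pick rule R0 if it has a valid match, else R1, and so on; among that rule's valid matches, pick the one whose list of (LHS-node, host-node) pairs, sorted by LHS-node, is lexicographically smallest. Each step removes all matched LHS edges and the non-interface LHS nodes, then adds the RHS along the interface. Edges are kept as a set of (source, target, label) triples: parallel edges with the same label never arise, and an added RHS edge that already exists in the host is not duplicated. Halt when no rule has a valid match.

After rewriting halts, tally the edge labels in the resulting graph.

Answer: r:2

Rewrite trace:
[0] host  ⇒  6 nodes, 6 edges  {0-p->0 0-p->3 1-r->0 1-p->1 1-r->1 1-p->5}
[1] R0 @ {0↦2, 1↦0, 2↦1, 3↦5}  ⇒  4 nodes, 4 edges  {0-p->3 1-r->0 1-p->1 1-r->1}
[2] R0 @ {0↦4, 1↦1, 2↦0, 3↦3}  ⇒  2 nodes, 2 edges  {1-r->0 1-r->1}
halt: no rule applies after step 2
NF edges: [(1, 0, 'r'), (1, 1, 'r')]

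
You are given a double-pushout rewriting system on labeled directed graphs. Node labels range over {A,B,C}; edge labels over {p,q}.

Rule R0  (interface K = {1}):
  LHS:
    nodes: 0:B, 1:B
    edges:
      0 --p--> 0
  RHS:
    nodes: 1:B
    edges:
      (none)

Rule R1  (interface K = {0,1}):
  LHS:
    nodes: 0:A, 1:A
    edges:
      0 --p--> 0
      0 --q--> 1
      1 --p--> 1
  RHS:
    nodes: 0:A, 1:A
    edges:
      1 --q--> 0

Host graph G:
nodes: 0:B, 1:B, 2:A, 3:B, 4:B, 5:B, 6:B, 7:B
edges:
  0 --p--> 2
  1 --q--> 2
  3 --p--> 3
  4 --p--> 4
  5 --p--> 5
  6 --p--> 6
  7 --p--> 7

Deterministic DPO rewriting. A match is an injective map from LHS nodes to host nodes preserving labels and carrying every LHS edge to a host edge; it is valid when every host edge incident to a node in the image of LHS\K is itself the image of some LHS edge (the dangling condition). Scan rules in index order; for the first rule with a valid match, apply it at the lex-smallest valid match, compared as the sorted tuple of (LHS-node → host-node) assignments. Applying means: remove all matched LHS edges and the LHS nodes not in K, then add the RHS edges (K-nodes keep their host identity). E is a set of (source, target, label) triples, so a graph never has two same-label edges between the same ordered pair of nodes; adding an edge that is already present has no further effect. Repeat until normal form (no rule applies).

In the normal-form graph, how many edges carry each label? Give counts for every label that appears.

start.  V:8 E:7  edges: 0-p->2 1-q->2 3-p->3 4-p->4 5-p->5 6-p->6 7-p->7
1. fire R0 via {0↦3, 1↦0}  →  V:7 E:6  edges: 0-p->2 1-q->2 4-p->4 5-p->5 6-p->6 7-p->7
2. fire R0 via {0↦4, 1↦0}  →  V:6 E:5  edges: 0-p->2 1-q->2 5-p->5 6-p->6 7-p->7
3. fire R0 via {0↦5, 1↦0}  →  V:5 E:4  edges: 0-p->2 1-q->2 6-p->6 7-p->7
4. fire R0 via {0↦6, 1↦0}  →  V:4 E:3  edges: 0-p->2 1-q->2 7-p->7
5. fire R0 via {0↦7, 1↦0}  →  V:3 E:2  edges: 0-p->2 1-q->2
halt: no rule applies after step 5
NF edges: [(0, 2, 'p'), (1, 2, 'q')]

Answer: p:1 q:1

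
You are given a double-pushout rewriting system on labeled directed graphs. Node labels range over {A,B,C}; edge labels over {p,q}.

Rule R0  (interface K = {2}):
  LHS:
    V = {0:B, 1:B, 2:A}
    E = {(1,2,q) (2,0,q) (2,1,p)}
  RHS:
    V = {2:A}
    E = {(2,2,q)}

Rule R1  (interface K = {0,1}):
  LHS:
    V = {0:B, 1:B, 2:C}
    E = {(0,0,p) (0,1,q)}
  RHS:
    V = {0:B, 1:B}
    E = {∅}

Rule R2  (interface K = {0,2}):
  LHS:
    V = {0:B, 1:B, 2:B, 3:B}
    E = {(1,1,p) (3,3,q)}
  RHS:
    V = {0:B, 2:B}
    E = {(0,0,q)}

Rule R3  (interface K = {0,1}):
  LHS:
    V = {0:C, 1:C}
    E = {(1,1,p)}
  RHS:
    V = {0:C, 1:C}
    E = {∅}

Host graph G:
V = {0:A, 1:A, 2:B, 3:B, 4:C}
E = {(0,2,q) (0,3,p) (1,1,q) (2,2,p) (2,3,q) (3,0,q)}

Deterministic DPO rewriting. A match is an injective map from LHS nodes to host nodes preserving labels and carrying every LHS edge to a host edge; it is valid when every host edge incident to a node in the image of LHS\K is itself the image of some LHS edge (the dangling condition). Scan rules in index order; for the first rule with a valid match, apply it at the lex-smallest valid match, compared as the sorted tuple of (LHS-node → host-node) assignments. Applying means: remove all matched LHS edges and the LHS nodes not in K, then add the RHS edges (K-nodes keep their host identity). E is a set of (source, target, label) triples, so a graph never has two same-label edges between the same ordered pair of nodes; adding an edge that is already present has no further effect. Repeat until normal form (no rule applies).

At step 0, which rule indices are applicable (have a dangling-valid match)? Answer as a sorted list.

Answer: [R1]

Derivation:
R0: no valid match — 1 raw match, all fail dangling condition
R1: 1 valid match — {0↦2, 1↦3, 2↦4}
R2: no valid match — LHS pattern not found
R3: no valid match — LHS pattern not found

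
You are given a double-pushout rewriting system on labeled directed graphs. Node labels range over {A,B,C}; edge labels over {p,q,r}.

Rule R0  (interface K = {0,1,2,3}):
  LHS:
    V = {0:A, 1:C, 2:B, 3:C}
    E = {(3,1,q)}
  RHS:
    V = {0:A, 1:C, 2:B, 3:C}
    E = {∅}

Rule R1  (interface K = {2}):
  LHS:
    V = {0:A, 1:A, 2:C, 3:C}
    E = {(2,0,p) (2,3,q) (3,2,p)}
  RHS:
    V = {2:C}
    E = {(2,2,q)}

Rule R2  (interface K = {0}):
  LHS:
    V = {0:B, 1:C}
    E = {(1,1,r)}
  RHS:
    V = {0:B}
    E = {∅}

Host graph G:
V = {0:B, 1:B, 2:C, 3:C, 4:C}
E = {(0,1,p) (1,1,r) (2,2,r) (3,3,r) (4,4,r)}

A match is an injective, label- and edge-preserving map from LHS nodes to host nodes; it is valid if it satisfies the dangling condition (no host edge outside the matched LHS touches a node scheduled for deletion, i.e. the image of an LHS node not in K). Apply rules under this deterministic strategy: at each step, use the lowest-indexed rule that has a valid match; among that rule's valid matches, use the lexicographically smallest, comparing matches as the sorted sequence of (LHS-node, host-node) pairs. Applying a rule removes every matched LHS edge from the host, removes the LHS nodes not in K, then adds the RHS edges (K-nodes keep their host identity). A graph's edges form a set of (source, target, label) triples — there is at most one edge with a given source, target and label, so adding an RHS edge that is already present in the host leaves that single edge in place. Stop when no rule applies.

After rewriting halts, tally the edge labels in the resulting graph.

start.  V:5 E:5  edges: 0-p->1 1-r->1 2-r->2 3-r->3 4-r->4
1. fire R2 via {0↦0, 1↦2}  →  V:4 E:4  edges: 0-p->1 1-r->1 3-r->3 4-r->4
2. fire R2 via {0↦0, 1↦3}  →  V:3 E:3  edges: 0-p->1 1-r->1 4-r->4
3. fire R2 via {0↦0, 1↦4}  →  V:2 E:2  edges: 0-p->1 1-r->1
normal form: no rule applies after step 3
NF edges: [(0, 1, 'p'), (1, 1, 'r')]

Answer: p:1 r:1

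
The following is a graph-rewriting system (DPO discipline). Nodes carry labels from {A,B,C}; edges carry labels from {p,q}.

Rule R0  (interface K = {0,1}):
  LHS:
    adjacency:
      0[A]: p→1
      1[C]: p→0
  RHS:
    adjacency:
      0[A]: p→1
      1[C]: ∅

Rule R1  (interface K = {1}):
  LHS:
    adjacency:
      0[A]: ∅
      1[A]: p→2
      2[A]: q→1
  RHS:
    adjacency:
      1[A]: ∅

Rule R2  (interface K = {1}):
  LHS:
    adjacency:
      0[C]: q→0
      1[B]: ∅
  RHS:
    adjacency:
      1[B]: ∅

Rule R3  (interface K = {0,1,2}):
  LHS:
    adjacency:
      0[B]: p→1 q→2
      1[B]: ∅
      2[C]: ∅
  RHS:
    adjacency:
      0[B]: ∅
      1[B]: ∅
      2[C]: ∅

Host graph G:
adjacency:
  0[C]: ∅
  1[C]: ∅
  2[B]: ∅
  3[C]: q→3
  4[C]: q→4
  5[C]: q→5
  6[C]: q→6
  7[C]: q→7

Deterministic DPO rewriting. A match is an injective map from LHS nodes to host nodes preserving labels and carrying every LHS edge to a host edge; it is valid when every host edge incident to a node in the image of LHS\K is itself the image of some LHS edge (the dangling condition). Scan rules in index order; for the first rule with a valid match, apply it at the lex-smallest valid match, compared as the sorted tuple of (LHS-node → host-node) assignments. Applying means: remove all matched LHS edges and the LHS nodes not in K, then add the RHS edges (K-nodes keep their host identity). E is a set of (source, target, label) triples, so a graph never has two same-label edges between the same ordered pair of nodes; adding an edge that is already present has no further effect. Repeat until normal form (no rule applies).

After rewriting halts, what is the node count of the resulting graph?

start.  V:8 E:5  edges: 3-q->3 4-q->4 5-q->5 6-q->6 7-q->7
1. fire R2 via {0↦3, 1↦2}  →  V:7 E:4  edges: 4-q->4 5-q->5 6-q->6 7-q->7
2. fire R2 via {0↦4, 1↦2}  →  V:6 E:3  edges: 5-q->5 6-q->6 7-q->7
3. fire R2 via {0↦5, 1↦2}  →  V:5 E:2  edges: 6-q->6 7-q->7
4. fire R2 via {0↦6, 1↦2}  →  V:4 E:1  edges: 7-q->7
5. fire R2 via {0↦7, 1↦2}  →  V:3 E:0  edges: ∅
halt: no rule applies after step 5
NF nodes: {0:C, 1:C, 2:B}

Answer: 3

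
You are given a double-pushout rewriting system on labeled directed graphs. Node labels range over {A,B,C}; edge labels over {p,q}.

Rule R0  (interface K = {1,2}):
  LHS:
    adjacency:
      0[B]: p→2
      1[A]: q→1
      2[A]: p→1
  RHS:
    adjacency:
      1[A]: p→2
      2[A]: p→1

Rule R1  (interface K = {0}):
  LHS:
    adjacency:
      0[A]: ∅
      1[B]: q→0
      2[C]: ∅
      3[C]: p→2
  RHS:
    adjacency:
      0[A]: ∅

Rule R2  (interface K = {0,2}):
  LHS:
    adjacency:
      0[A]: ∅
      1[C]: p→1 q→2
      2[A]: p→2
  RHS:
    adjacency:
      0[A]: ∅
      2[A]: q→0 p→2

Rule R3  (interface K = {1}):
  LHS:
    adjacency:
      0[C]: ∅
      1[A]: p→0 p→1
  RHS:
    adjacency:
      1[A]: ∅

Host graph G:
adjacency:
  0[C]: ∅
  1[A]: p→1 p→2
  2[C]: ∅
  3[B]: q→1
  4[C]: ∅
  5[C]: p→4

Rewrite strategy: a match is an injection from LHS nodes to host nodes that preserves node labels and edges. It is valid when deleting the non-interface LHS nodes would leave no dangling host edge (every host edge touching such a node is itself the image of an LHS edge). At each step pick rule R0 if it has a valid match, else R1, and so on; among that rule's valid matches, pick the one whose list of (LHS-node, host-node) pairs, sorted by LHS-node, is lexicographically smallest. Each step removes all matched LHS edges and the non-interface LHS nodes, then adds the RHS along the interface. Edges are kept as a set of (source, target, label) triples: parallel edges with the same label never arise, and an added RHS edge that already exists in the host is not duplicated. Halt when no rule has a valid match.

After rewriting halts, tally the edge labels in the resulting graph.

initial: |V|=6 |E|=4  E = 1-p->1 1-p->2 3-q->1 5-p->4
step 1: apply R1 at {0↦1, 1↦3, 2↦4, 3↦5}  → |V|=3 |E|=2  E = 1-p->1 1-p->2
step 2: apply R3 at {0↦2, 1↦1}  → |V|=2 |E|=0  E = ∅
normal form: no rule applies after step 2
NF edges: []

Answer: (no edges)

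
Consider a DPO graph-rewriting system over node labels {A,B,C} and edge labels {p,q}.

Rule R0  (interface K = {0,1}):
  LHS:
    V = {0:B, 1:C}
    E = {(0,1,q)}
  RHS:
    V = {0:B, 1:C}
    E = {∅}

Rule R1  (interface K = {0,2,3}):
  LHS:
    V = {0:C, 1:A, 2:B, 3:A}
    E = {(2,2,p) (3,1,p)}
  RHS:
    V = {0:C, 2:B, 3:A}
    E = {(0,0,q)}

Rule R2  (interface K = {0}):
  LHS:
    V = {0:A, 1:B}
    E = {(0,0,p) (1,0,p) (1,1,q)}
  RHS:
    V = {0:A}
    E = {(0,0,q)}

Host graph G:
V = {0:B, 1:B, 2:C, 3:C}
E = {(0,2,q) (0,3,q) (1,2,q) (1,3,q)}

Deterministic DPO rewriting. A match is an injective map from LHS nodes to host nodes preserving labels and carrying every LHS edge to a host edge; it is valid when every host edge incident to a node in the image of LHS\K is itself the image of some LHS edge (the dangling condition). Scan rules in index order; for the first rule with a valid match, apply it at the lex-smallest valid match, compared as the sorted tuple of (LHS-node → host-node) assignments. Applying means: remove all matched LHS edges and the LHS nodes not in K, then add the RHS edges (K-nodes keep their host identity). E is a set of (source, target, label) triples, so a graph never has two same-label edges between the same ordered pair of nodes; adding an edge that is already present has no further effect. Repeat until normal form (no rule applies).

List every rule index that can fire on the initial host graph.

Answer: [R0]

Rewrite trace:
R0: 4 valid matches — {0↦0, 1↦2}, {0↦0, 1↦3}, {0↦1, 1↦2} (+1 more)
R1: no valid match — LHS pattern not found
R2: no valid match — LHS pattern not found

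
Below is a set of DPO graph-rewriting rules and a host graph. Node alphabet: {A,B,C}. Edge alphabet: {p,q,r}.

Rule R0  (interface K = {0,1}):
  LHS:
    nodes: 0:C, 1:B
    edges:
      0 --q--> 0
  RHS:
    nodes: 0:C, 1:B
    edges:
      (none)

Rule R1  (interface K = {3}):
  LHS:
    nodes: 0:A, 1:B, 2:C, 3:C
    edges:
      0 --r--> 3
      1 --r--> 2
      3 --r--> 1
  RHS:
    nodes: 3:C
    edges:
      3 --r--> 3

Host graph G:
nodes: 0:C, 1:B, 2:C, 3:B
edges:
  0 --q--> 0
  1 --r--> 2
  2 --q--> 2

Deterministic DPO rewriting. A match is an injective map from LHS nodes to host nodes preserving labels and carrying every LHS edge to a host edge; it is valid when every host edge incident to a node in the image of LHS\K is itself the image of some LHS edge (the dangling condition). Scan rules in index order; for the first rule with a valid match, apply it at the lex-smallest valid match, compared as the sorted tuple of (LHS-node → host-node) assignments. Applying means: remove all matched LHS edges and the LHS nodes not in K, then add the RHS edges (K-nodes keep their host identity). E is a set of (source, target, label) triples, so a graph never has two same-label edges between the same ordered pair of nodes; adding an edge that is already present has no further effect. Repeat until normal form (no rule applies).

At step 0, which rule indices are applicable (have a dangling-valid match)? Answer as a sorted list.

Answer: [R0]

Rewrite trace:
R0: 4 valid matches — {0↦0, 1↦1}, {0↦0, 1↦3}, {0↦2, 1↦1} (+1 more)
R1: no valid match — LHS pattern not found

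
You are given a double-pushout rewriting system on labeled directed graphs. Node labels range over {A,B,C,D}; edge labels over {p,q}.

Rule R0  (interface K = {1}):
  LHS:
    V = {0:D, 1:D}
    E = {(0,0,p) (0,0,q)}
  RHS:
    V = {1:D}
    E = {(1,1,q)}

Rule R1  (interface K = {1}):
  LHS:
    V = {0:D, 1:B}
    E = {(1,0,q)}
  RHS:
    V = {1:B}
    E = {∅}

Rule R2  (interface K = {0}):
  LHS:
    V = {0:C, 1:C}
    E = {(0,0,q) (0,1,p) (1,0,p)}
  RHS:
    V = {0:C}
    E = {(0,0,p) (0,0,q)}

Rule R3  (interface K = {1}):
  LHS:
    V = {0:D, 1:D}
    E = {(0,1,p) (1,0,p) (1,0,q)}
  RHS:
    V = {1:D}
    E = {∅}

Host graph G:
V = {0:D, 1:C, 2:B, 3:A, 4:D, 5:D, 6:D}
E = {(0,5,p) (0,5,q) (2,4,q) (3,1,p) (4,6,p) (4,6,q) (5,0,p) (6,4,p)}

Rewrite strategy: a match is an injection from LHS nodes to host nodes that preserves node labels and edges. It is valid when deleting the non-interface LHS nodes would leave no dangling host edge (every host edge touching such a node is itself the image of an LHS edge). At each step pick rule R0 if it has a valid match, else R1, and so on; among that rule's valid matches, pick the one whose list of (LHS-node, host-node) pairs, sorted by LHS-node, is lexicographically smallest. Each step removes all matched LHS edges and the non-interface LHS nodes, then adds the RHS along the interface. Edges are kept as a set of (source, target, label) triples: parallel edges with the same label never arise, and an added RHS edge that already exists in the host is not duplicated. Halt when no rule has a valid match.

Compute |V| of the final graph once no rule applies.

start.  V:7 E:8  edges: 0-p->5 0-q->5 2-q->4 3-p->1 4-p->6 4-q->6 5-p->0 6-p->4
1. fire R3 via {0↦5, 1↦0}  →  V:6 E:5  edges: 2-q->4 3-p->1 4-p->6 4-q->6 6-p->4
2. fire R3 via {0↦6, 1↦4}  →  V:5 E:2  edges: 2-q->4 3-p->1
3. fire R1 via {0↦4, 1↦2}  →  V:4 E:1  edges: 3-p->1
final graph: no rule applies after step 3
NF nodes: {0:D, 1:C, 2:B, 3:A}

Answer: 4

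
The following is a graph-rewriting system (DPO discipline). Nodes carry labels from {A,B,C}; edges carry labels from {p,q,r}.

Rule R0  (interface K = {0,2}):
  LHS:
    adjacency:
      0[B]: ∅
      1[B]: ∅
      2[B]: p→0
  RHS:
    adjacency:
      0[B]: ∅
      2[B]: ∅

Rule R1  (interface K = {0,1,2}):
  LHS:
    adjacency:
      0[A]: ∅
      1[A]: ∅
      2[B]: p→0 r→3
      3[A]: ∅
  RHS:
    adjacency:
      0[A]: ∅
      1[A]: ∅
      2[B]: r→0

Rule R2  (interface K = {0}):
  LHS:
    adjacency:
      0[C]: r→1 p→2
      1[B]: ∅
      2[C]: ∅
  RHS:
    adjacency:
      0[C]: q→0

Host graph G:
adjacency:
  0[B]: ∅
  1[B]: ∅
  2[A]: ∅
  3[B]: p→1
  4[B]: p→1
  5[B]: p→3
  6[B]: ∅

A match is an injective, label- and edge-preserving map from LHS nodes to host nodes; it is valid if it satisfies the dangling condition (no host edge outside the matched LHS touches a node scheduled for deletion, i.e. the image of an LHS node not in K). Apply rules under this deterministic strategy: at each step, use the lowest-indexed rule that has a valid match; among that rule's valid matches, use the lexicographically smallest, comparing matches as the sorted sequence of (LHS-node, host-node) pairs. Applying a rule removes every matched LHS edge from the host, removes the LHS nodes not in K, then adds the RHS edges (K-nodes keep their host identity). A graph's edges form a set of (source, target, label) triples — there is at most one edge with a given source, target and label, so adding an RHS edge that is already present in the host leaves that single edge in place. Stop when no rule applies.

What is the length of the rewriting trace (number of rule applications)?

Answer: 3

Rewrite trace:
[0] host  ⇒  7 nodes, 3 edges  {3-p->1 4-p->1 5-p->3}
[1] R0 @ {0↦1, 1↦0, 2↦3}  ⇒  6 nodes, 2 edges  {4-p->1 5-p->3}
[2] R0 @ {0↦1, 1↦6, 2↦4}  ⇒  5 nodes, 1 edges  {5-p->3}
[3] R0 @ {0↦3, 1↦1, 2↦5}  ⇒  4 nodes, 0 edges  {∅}
normal form: no rule applies after step 3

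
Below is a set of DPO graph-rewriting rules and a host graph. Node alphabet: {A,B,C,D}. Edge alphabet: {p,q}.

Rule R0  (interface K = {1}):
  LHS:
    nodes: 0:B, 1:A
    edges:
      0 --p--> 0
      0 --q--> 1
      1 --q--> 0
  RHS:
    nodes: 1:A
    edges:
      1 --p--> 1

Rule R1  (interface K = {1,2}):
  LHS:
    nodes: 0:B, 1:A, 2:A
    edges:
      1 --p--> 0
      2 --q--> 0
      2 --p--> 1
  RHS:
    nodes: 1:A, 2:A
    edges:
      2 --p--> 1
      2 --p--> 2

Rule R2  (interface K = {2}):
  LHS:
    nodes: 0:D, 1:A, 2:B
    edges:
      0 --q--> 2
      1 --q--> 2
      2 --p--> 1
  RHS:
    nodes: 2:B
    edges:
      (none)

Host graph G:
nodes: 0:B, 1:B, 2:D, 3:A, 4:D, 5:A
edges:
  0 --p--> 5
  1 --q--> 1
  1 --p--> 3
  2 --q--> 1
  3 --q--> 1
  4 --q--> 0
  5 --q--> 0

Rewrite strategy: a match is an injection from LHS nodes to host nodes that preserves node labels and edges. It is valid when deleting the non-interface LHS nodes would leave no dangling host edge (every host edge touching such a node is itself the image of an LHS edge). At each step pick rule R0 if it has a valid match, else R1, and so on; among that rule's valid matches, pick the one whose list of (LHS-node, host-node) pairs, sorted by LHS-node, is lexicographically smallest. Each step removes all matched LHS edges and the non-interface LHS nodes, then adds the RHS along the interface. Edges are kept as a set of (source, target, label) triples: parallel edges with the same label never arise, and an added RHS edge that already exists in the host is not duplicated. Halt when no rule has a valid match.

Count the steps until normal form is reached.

initial: |V|=6 |E|=7  E = 0-p->5 1-q->1 1-p->3 2-q->1 3-q->1 4-q->0 5-q->0
step 1: apply R2 at {0↦2, 1↦3, 2↦1}  → |V|=4 |E|=4  E = 0-p->5 1-q->1 4-q->0 5-q->0
step 2: apply R2 at {0↦4, 1↦5, 2↦0}  → |V|=2 |E|=1  E = 1-q->1
halt: no rule applies after step 2

Answer: 2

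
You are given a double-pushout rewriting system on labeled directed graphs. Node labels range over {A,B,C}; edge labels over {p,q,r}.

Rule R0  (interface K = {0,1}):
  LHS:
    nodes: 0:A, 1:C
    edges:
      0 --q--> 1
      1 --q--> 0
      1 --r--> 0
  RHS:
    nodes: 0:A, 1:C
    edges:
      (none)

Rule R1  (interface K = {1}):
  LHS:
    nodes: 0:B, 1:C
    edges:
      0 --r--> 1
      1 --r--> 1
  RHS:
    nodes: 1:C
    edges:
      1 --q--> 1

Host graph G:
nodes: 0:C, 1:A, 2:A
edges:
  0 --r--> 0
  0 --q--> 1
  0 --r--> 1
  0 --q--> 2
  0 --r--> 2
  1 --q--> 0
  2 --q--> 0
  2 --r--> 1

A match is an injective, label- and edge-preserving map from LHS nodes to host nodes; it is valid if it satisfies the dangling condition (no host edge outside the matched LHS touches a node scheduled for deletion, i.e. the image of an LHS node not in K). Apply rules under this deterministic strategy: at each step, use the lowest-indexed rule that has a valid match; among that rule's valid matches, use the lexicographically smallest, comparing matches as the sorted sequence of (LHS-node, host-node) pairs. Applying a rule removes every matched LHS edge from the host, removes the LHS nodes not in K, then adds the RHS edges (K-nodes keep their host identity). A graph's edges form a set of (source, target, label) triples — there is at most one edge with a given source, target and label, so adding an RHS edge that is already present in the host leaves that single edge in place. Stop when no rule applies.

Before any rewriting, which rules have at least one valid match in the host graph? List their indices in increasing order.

R0: 2 valid matches — {0↦1, 1↦0}, {0↦2, 1↦0}
R1: no valid match — LHS pattern not found

Answer: [R0]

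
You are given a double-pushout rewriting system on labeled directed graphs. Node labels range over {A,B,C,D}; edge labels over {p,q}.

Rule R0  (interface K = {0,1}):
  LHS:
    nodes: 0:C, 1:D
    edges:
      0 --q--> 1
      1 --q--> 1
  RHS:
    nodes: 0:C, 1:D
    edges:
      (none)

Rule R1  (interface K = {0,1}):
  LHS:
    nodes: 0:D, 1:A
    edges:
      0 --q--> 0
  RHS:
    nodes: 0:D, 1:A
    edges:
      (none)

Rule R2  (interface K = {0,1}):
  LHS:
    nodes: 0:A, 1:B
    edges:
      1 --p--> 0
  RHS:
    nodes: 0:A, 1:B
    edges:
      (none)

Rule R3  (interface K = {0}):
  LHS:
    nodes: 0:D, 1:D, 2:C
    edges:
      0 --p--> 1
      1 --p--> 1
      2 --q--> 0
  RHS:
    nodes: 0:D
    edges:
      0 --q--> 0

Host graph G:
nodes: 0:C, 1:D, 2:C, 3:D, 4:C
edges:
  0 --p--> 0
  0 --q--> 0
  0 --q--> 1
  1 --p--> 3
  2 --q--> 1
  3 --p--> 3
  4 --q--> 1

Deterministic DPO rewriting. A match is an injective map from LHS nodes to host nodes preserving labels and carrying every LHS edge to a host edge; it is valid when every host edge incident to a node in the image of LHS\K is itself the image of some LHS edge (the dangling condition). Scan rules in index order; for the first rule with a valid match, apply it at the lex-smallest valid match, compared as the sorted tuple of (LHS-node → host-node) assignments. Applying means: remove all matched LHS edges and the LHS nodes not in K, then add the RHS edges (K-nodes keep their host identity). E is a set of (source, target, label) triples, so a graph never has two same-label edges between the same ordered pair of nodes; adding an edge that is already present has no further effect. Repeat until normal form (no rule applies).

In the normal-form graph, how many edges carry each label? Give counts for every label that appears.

Answer: p:1 q:2

Rewrite trace:
start.  V:5 E:7  edges: 0-p->0 0-q->0 0-q->1 1-p->3 2-q->1 3-p->3 4-q->1
1. fire R3 via {0↦1, 1↦3, 2↦2}  →  V:3 E:5  edges: 0-p->0 0-q->0 0-q->1 1-q->1 4-q->1
2. fire R0 via {0↦0, 1↦1}  →  V:3 E:3  edges: 0-p->0 0-q->0 4-q->1
final graph: no rule applies after step 2
NF edges: [(0, 0, 'p'), (0, 0, 'q'), (4, 1, 'q')]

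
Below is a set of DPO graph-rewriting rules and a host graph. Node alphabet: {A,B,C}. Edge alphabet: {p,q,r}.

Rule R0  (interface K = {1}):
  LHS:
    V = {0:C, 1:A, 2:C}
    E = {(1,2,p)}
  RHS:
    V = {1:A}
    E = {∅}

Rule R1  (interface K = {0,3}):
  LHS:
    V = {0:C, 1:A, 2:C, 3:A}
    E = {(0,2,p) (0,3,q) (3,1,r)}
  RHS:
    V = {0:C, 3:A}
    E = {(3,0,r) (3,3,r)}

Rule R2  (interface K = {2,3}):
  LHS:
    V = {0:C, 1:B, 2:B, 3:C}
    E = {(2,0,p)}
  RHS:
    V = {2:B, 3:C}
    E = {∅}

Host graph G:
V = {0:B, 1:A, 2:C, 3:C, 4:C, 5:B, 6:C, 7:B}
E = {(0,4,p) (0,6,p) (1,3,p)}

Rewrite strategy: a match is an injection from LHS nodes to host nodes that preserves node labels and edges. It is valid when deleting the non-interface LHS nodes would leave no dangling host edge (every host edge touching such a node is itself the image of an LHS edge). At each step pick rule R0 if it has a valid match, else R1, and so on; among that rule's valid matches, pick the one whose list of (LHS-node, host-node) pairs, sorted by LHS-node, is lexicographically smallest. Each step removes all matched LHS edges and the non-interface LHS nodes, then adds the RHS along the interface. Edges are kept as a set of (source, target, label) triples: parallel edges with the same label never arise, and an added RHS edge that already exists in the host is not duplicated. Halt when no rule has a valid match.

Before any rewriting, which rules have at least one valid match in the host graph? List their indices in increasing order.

Answer: [R0,R2]

Steps:
R0: 1 valid match — {0↦2, 1↦1, 2↦3}
R1: no valid match — LHS pattern not found
R2: 12 valid matches — {0↦4, 1↦5, 2↦0, 3↦2}, {0↦4, 1↦5, 2↦0, 3↦3}, {0↦4, 1↦5, 2↦0, 3↦6} (+9 more)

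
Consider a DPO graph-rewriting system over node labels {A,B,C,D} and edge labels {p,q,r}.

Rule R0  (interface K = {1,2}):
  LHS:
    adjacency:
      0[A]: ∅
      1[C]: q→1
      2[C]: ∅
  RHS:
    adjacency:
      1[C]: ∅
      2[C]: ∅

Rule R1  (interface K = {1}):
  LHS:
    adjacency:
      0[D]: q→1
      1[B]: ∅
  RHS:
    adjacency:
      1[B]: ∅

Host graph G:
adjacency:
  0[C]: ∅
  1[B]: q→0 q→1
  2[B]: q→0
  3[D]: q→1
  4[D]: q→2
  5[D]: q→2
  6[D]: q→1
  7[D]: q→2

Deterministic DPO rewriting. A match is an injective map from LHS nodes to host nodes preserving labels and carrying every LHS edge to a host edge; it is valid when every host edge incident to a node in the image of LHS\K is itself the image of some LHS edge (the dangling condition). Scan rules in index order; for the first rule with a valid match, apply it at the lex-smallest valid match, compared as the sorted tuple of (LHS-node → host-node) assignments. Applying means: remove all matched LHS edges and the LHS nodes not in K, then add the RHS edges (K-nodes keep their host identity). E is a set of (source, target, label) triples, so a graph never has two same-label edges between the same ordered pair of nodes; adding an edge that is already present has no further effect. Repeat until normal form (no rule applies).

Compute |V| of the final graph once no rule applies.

Answer: 3

Derivation:
[0] host  ⇒  8 nodes, 8 edges  {1-q->0 1-q->1 2-q->0 3-q->1 4-q->2 5-q->2 6-q->1 7-q->2}
[1] R1 @ {0↦3, 1↦1}  ⇒  7 nodes, 7 edges  {1-q->0 1-q->1 2-q->0 4-q->2 5-q->2 6-q->1 7-q->2}
[2] R1 @ {0↦4, 1↦2}  ⇒  6 nodes, 6 edges  {1-q->0 1-q->1 2-q->0 5-q->2 6-q->1 7-q->2}
[3] R1 @ {0↦5, 1↦2}  ⇒  5 nodes, 5 edges  {1-q->0 1-q->1 2-q->0 6-q->1 7-q->2}
[4] R1 @ {0↦6, 1↦1}  ⇒  4 nodes, 4 edges  {1-q->0 1-q->1 2-q->0 7-q->2}
[5] R1 @ {0↦7, 1↦2}  ⇒  3 nodes, 3 edges  {1-q->0 1-q->1 2-q->0}
halt: no rule applies after step 5
NF nodes: {0:C, 1:B, 2:B}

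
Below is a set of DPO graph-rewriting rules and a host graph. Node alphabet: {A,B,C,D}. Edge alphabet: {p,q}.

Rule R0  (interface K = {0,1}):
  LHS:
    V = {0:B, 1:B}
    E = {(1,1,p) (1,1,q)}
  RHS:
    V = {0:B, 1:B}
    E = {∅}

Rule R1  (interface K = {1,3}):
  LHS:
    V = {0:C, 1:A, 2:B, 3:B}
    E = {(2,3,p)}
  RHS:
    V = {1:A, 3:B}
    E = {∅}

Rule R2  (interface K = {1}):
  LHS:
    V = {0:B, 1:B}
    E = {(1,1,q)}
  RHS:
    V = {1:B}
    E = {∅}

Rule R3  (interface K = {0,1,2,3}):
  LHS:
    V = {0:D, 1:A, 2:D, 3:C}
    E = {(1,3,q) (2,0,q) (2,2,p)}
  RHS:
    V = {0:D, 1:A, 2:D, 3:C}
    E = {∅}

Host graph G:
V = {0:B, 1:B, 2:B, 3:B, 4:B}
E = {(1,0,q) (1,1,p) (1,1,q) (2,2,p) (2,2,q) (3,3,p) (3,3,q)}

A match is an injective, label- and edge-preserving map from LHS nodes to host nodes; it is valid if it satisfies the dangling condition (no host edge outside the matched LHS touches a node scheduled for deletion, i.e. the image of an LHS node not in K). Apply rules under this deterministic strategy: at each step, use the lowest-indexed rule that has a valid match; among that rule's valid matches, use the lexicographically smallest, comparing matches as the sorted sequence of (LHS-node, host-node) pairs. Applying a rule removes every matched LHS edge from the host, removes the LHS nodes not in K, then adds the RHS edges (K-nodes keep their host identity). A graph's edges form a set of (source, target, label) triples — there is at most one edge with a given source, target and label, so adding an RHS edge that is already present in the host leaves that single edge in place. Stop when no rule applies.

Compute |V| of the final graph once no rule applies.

Answer: 5

Steps:
start.  V:5 E:7  edges: 1-q->0 1-p->1 1-q->1 2-p->2 2-q->2 3-p->3 3-q->3
1. fire R0 via {0↦0, 1↦1}  →  V:5 E:5  edges: 1-q->0 2-p->2 2-q->2 3-p->3 3-q->3
2. fire R0 via {0↦0, 1↦2}  →  V:5 E:3  edges: 1-q->0 3-p->3 3-q->3
3. fire R0 via {0↦0, 1↦3}  →  V:5 E:1  edges: 1-q->0
final graph: no rule applies after step 3
NF nodes: {0:B, 1:B, 2:B, 3:B, 4:B}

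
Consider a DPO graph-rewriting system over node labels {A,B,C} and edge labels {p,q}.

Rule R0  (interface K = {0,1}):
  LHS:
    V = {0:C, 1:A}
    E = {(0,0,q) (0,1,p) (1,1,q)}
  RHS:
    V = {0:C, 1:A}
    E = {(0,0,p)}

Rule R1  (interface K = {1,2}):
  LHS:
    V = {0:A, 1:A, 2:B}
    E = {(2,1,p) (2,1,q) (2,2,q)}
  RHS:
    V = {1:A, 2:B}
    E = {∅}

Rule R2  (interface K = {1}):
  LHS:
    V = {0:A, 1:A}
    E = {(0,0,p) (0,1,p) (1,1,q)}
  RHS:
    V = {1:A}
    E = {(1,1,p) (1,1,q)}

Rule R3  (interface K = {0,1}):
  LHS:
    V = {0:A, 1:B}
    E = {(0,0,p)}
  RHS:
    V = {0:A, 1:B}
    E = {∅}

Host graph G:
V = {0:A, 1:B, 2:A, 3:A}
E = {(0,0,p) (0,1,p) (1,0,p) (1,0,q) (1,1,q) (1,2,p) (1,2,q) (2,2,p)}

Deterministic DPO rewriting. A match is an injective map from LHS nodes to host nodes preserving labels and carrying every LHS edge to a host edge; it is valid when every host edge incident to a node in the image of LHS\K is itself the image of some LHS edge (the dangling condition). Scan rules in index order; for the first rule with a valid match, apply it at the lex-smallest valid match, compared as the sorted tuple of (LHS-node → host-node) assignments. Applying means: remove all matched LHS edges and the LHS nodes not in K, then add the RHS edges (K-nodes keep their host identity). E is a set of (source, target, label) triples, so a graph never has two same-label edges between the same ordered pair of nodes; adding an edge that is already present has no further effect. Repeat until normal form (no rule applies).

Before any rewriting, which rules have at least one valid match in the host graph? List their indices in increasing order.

Answer: [R1,R3]

Derivation:
R0: no valid match — LHS pattern not found
R1: 2 valid matches — {0↦3, 1↦0, 2↦1}, {0↦3, 1↦2, 2↦1}
R2: no valid match — LHS pattern not found
R3: 2 valid matches — {0↦0, 1↦1}, {0↦2, 1↦1}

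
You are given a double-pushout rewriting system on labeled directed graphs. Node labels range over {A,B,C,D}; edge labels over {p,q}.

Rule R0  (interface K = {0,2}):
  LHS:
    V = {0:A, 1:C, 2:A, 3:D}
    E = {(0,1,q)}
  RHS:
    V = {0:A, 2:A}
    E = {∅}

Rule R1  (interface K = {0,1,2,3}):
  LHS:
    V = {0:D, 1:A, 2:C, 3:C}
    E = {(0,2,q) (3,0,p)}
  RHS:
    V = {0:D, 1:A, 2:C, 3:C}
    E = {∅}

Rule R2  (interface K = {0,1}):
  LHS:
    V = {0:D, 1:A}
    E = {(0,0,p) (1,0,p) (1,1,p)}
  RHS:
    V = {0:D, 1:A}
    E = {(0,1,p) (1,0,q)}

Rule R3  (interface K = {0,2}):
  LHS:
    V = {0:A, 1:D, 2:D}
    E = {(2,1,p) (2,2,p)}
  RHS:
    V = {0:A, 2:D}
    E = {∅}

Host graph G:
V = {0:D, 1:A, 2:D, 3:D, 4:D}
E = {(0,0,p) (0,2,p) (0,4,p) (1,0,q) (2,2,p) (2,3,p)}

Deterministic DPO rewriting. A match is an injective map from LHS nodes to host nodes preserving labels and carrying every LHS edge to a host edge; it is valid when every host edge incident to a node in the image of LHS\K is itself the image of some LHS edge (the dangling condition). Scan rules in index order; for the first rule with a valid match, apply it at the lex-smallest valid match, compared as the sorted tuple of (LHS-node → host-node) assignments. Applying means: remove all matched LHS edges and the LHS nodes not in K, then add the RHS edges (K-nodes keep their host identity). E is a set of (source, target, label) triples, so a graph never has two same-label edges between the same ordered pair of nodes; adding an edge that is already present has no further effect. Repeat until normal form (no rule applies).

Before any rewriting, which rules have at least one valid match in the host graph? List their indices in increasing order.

R0: no valid match — LHS pattern not found
R1: no valid match — LHS pattern not found
R2: no valid match — LHS pattern not found
R3: 2 valid matches — {0↦1, 1↦3, 2↦2}, {0↦1, 1↦4, 2↦0}

Answer: [R3]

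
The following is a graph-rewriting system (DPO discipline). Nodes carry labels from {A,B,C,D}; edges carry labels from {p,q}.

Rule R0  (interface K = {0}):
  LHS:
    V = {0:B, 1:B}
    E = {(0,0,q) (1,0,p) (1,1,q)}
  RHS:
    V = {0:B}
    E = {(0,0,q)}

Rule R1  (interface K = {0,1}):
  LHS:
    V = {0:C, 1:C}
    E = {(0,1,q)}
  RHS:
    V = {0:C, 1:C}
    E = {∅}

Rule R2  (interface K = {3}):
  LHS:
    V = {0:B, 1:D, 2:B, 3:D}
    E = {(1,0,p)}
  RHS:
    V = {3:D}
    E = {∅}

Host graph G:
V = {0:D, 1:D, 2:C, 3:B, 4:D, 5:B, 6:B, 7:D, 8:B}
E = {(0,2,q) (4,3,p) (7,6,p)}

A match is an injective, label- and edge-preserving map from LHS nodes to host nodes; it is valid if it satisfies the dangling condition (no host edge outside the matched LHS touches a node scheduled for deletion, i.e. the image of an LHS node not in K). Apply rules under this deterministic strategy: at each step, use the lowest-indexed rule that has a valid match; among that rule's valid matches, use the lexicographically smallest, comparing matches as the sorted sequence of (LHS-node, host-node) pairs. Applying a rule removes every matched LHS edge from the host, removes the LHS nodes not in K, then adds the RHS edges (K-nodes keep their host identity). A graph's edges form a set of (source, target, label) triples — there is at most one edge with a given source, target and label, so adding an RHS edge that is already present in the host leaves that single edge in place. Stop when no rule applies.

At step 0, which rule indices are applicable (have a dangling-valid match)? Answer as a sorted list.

Answer: [R2]

Steps:
R0: no valid match — LHS pattern not found
R1: no valid match — LHS pattern not found
R2: 12 valid matches — {0↦3, 1↦4, 2↦5, 3↦0}, {0↦3, 1↦4, 2↦5, 3↦1}, {0↦3, 1↦4, 2↦5, 3↦7} (+9 more)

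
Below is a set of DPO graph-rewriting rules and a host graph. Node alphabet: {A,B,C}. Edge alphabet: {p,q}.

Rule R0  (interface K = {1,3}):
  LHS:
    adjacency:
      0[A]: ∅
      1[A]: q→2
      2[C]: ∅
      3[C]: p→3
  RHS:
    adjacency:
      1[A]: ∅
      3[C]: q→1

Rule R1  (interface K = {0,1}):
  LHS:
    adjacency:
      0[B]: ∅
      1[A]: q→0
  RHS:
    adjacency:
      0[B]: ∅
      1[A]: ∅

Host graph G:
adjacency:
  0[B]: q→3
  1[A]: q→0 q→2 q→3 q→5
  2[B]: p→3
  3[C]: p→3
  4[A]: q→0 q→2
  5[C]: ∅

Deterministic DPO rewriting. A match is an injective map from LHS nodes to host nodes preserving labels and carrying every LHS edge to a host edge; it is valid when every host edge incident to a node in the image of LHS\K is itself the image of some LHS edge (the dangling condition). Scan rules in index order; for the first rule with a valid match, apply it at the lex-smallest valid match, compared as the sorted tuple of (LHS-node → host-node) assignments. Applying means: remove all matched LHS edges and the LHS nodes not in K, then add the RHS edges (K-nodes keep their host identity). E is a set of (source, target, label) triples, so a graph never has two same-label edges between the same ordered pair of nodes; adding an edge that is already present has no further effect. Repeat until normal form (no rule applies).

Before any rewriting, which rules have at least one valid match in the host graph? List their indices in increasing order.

Answer: [R1]

Rewrite trace:
R0: no valid match — 1 raw match, all fail dangling condition
R1: 4 valid matches — {0↦0, 1↦1}, {0↦0, 1↦4}, {0↦2, 1↦1} (+1 more)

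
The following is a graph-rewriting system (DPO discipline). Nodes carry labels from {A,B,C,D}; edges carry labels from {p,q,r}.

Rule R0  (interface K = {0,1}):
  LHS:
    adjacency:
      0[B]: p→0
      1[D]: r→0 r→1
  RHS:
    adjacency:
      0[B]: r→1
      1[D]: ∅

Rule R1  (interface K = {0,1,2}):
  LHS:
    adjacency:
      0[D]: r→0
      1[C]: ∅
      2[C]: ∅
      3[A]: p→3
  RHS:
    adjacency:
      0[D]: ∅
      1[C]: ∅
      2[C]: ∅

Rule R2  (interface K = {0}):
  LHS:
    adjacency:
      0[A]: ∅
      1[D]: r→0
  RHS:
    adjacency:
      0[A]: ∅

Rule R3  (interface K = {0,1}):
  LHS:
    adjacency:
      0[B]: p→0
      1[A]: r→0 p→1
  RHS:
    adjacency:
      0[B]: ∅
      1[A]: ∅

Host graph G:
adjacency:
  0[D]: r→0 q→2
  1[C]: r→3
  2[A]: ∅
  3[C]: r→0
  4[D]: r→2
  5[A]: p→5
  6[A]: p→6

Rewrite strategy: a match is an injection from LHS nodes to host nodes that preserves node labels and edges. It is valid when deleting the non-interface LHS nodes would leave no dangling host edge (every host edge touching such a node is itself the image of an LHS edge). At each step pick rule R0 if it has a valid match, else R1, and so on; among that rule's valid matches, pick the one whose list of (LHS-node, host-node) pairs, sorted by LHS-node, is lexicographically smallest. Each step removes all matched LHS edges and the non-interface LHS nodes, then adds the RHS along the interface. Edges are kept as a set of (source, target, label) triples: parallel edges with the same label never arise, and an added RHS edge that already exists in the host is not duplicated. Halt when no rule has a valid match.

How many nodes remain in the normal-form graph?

initial: |V|=7 |E|=7  E = 0-r->0 0-q->2 1-r->3 3-r->0 4-r->2 5-p->5 6-p->6
step 1: apply R1 at {0↦0, 1↦1, 2↦3, 3↦5}  → |V|=6 |E|=5  E = 0-q->2 1-r->3 3-r->0 4-r->2 6-p->6
step 2: apply R2 at {0↦2, 1↦4}  → |V|=5 |E|=4  E = 0-q->2 1-r->3 3-r->0 6-p->6
halt: no rule applies after step 2
NF nodes: {0:D, 1:C, 2:A, 3:C, 6:A}

Answer: 5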